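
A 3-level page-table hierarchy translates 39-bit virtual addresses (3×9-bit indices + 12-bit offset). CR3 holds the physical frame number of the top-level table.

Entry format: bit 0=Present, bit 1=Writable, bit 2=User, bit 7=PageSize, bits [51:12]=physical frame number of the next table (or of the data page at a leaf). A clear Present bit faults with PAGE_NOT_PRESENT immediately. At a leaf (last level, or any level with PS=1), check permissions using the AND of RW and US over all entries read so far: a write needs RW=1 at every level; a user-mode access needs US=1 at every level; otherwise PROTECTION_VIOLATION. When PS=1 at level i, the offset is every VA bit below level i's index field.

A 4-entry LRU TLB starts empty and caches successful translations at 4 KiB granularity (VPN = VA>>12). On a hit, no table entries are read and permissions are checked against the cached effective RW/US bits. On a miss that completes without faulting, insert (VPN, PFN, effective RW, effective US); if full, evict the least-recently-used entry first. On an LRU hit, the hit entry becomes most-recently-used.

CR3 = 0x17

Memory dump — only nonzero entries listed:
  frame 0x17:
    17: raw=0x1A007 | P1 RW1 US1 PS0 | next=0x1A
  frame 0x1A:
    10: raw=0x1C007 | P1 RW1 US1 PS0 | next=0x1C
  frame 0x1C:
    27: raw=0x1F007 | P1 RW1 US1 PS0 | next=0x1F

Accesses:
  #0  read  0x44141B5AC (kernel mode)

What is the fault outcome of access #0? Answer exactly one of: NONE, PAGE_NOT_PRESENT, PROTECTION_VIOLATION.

Trace:
#0 VA=0x44141B5AC (r,kernel):
  L0 @0x17[17] → 0x1A007  P=1,RW=1,US=1,PS=0
  L1 @0x1A[10] → 0x1C007  P=1,RW=1,US=1,PS=0
  L2 @0x1C[27] → 0x1F007  P=1,RW=1,US=1,PS=0
  ✓ 0x1F5AC  — 3 lookups

Access #0 fault: NONE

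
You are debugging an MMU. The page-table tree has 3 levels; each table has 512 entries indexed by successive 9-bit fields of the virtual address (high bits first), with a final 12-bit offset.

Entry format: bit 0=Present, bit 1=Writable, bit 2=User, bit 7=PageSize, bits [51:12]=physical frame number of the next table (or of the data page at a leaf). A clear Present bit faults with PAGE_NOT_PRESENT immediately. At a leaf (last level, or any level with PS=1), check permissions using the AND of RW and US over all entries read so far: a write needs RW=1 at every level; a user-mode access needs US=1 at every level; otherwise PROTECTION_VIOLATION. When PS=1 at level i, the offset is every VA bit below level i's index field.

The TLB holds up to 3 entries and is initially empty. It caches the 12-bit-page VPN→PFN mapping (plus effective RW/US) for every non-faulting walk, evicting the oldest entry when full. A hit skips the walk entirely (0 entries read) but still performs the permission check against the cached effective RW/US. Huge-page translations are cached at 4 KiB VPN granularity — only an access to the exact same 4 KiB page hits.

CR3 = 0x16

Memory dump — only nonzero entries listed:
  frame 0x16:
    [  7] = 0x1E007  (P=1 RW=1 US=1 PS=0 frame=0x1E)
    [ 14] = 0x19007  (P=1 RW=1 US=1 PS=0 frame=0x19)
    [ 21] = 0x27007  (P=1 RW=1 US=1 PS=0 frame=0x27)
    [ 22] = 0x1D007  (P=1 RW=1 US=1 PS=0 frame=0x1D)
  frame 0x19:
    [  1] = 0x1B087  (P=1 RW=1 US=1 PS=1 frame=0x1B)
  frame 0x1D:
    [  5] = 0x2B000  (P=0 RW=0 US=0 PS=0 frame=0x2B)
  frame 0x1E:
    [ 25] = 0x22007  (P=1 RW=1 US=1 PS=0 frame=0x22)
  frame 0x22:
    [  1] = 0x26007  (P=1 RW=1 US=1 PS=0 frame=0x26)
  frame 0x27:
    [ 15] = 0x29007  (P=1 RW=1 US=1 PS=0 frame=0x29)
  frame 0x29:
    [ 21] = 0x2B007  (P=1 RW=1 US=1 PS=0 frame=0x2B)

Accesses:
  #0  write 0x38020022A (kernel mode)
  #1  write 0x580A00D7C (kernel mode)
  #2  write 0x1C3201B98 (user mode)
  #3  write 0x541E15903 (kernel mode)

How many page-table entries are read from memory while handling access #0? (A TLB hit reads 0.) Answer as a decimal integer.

Trace:
#0 VA=0x38020022A (w,kernel):
  L0: frame=0x16 idx=14 entry=0x19007 [P=1 RW=1 US=1 PS=0]
  L1: frame=0x19 idx=1 entry=0x1B087 [P=1 RW=1 US=1 PS=1]
  ⇒ phys 0x1B22A (huge @L1)  [2 reads]
#1 VA=0x580A00D7C (w,kernel):
  L0: frame=0x16 idx=22 entry=0x1D007 [P=1 RW=1 US=1 PS=0]
  L1: frame=0x1D idx=5 entry=0x2B000 [P=0 RW=0 US=0 PS=0]
  → PAGE_NOT_PRESENT  (2 entries read)
#2 VA=0x1C3201B98 (w,user):
  L0: frame=0x16 idx=7 entry=0x1E007 [P=1 RW=1 US=1 PS=0]
  L1: frame=0x1E idx=25 entry=0x22007 [P=1 RW=1 US=1 PS=0]
  L2: frame=0x22 idx=1 entry=0x26007 [P=1 RW=1 US=1 PS=0]
  ⇒ phys 0x26B98  [3 reads]
#3 VA=0x541E15903 (w,kernel):
  L0: frame=0x16 idx=21 entry=0x27007 [P=1 RW=1 US=1 PS=0]
  L1: frame=0x27 idx=15 entry=0x29007 [P=1 RW=1 US=1 PS=0]
  L2: frame=0x29 idx=21 entry=0x2B007 [P=1 RW=1 US=1 PS=0]
  ⇒ phys 0x2B903  [3 reads]

Entries read for #0: 2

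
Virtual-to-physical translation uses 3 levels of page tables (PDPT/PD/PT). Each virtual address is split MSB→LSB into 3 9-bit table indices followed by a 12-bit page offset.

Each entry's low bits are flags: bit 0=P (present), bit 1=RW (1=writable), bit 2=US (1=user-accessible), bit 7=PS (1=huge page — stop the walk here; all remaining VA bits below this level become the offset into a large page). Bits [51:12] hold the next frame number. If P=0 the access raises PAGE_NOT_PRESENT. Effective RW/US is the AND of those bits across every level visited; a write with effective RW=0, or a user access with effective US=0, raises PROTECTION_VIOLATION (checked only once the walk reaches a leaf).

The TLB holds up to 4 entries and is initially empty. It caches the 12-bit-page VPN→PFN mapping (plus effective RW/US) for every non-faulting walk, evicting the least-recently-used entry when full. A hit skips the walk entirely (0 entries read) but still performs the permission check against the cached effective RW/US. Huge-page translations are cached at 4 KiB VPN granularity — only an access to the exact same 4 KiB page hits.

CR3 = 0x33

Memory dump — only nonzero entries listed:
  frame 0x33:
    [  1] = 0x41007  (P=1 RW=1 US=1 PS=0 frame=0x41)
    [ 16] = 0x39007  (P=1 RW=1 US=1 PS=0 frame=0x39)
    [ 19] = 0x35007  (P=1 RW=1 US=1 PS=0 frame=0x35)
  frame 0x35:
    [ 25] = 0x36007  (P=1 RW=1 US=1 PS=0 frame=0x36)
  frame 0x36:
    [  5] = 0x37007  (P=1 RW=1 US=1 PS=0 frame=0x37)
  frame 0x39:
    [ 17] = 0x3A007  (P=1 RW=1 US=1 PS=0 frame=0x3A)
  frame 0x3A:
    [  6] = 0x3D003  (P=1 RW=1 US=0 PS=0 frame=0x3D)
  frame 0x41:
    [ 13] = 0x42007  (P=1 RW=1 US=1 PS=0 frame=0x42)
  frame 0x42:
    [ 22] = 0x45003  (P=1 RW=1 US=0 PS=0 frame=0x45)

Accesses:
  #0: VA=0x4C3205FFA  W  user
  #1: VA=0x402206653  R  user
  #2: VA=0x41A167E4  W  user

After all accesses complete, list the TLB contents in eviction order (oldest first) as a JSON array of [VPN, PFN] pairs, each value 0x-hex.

Walk each access:
#0 VA=0x4C3205FFA (w,user):
  L0: frame=0x33 idx=19 entry=0x35007 [P=1 RW=1 US=1 PS=0]
  L1: frame=0x35 idx=25 entry=0x36007 [P=1 RW=1 US=1 PS=0]
  L2: frame=0x36 idx=5 entry=0x37007 [P=1 RW=1 US=1 PS=0]
  ✓ 0x37FFA  — 3 lookups
#1 VA=0x402206653 (r,user):
  L0: frame=0x33 idx=16 entry=0x39007 [P=1 RW=1 US=1 PS=0]
  L1: frame=0x39 idx=17 entry=0x3A007 [P=1 RW=1 US=1 PS=0]
  L2: frame=0x3A idx=6 entry=0x3D003 [P=1 RW=1 US=0 PS=0]
  ⇒ fault: PROTECTION_VIOLATION  — 3 lookups
#2 VA=0x41A167E4 (w,user):
  L0: frame=0x33 idx=1 entry=0x41007 [P=1 RW=1 US=1 PS=0]
  L1: frame=0x41 idx=13 entry=0x42007 [P=1 RW=1 US=1 PS=0]
  L2: frame=0x42 idx=22 entry=0x45003 [P=1 RW=1 US=0 PS=0]
  ⇒ fault: PROTECTION_VIOLATION  — 3 lookups

TLB: [["0x4C3205", "0x37"]]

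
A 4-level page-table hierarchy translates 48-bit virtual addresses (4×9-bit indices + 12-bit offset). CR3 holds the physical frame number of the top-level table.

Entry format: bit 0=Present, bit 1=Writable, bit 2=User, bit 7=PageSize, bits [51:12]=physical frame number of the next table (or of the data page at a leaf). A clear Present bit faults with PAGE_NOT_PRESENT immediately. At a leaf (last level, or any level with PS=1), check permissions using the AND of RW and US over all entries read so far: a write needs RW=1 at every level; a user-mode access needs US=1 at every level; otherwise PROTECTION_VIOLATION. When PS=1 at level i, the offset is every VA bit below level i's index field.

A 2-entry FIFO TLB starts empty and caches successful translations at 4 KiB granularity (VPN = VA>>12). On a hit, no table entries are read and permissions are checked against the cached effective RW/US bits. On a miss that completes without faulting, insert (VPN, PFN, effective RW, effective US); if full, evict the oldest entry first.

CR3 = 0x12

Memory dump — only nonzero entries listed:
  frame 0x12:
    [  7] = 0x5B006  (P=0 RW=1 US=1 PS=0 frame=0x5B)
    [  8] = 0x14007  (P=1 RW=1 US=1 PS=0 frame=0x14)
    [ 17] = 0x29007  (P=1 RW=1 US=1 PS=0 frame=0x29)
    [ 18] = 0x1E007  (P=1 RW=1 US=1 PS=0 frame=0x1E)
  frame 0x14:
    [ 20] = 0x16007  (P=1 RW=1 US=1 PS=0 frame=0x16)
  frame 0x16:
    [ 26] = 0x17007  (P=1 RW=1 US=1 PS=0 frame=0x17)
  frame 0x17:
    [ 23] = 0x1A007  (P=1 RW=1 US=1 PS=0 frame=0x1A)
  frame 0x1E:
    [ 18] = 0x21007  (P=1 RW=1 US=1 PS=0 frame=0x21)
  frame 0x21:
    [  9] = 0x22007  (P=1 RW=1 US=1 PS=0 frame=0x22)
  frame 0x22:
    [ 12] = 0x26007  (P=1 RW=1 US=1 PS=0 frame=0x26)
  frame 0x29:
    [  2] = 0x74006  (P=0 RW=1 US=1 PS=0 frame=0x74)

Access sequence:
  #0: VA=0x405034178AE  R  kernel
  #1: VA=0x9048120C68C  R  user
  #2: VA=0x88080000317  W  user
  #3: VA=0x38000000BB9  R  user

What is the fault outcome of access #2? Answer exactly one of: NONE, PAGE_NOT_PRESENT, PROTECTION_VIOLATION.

Trace:
#0 VA=0x405034178AE (r,kernel):
  L0 @0x12[8] → 0x14007  P=1,RW=1,US=1,PS=0
  L1 @0x14[20] → 0x16007  P=1,RW=1,US=1,PS=0
  L2 @0x16[26] → 0x17007  P=1,RW=1,US=1,PS=0
  L3 @0x17[23] → 0x1A007  P=1,RW=1,US=1,PS=0
  ✓ 0x1A8AE  — 4 lookups
#1 VA=0x9048120C68C (r,user):
  L0 @0x12[18] → 0x1E007  P=1,RW=1,US=1,PS=0
  L1 @0x1E[18] → 0x21007  P=1,RW=1,US=1,PS=0
  L2 @0x21[9] → 0x22007  P=1,RW=1,US=1,PS=0
  L3 @0x22[12] → 0x26007  P=1,RW=1,US=1,PS=0
  ✓ 0x2668C  — 4 lookups
#2 VA=0x88080000317 (w,user):
  L0 @0x12[17] → 0x29007  P=1,RW=1,US=1,PS=0
  L1 @0x29[2] → 0x74006  P=0,RW=1,US=1,PS=0
  ✗ PAGE_NOT_PRESENT  [2 reads]
#3 VA=0x38000000BB9 (r,user):
  L0 @0x12[7] → 0x5B006  P=0,RW=1,US=1,PS=0
  ✗ PAGE_NOT_PRESENT  [1 reads]

Access #2 fault: PAGE_NOT_PRESENT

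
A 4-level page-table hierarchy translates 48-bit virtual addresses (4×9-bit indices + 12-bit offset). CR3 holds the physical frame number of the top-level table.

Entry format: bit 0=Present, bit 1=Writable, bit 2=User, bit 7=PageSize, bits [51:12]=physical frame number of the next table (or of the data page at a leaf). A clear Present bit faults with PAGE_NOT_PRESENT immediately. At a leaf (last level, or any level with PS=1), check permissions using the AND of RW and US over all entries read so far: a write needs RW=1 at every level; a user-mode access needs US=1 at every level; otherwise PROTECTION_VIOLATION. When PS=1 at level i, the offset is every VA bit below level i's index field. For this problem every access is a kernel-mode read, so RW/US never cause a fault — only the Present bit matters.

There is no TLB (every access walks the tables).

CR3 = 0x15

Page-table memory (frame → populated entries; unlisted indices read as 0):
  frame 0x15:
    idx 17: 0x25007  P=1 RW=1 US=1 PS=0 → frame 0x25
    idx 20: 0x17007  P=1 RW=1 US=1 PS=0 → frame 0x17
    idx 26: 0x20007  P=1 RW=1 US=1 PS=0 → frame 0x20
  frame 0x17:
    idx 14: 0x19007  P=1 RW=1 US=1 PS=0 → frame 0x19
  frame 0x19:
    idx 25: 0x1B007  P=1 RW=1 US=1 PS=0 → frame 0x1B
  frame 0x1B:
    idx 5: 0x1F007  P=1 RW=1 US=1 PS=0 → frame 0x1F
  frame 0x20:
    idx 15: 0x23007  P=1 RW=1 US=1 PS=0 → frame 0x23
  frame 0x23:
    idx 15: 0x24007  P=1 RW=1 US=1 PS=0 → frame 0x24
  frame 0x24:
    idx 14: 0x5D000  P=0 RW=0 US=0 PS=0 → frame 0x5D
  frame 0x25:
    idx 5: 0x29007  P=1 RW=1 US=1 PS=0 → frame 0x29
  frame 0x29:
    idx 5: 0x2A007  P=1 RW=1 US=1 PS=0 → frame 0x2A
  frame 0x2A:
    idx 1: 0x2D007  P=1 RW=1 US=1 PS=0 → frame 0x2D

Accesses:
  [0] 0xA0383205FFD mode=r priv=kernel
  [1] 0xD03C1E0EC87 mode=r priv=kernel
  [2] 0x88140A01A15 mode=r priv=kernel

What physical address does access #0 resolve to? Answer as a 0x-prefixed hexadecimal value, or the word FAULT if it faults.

Walk each access:
#0 VA=0xA0383205FFD (r,kernel):
  L0: frame=0x15 idx=20 entry=0x17007 [P=1 RW=1 US=1 PS=0]
  L1: frame=0x17 idx=14 entry=0x19007 [P=1 RW=1 US=1 PS=0]
  L2: frame=0x19 idx=25 entry=0x1B007 [P=1 RW=1 US=1 PS=0]
  L3: frame=0x1B idx=5 entry=0x1F007 [P=1 RW=1 US=1 PS=0]
  ⇒ phys 0x1FFFD  [4 reads]
#1 VA=0xD03C1E0EC87 (r,kernel):
  L0: frame=0x15 idx=26 entry=0x20007 [P=1 RW=1 US=1 PS=0]
  L1: frame=0x20 idx=15 entry=0x23007 [P=1 RW=1 US=1 PS=0]
  L2: frame=0x23 idx=15 entry=0x24007 [P=1 RW=1 US=1 PS=0]
  L3: frame=0x24 idx=14 entry=0x5D000 [P=0 RW=0 US=0 PS=0]
  ✗ PAGE_NOT_PRESENT  [4 reads]
#2 VA=0x88140A01A15 (r,kernel):
  L0: frame=0x15 idx=17 entry=0x25007 [P=1 RW=1 US=1 PS=0]
  L1: frame=0x25 idx=5 entry=0x29007 [P=1 RW=1 US=1 PS=0]
  L2: frame=0x29 idx=5 entry=0x2A007 [P=1 RW=1 US=1 PS=0]
  L3: frame=0x2A idx=1 entry=0x2D007 [P=1 RW=1 US=1 PS=0]
  ⇒ phys 0x2DA15  [4 reads]

Access #0 PA: 0x1FFFD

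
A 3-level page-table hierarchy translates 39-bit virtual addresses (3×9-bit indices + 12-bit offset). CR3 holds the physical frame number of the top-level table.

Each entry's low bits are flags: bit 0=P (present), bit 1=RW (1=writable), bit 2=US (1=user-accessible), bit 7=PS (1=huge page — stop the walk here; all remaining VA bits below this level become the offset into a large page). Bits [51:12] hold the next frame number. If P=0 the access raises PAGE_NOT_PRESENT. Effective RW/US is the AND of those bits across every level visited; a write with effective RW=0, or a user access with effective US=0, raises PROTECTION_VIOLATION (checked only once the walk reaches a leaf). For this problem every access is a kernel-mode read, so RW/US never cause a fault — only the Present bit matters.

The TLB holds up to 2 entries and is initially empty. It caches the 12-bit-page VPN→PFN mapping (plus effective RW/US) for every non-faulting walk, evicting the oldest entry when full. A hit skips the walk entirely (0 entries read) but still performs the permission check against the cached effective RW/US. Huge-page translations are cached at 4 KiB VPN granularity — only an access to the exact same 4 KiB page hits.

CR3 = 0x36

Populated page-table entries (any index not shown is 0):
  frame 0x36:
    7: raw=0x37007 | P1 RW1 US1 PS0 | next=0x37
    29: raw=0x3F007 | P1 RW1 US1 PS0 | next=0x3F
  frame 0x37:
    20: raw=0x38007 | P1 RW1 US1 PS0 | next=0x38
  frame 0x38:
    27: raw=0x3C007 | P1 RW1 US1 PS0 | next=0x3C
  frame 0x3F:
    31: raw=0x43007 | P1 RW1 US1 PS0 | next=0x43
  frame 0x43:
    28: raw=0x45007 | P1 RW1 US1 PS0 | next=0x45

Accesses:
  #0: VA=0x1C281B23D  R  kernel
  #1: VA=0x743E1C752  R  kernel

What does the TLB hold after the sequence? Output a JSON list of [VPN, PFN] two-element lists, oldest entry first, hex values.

Per-access translation:
#0 VA=0x1C281B23D (r,kernel):
  L0 @0x36[7] → 0x37007  P=1,RW=1,US=1,PS=0
  L1 @0x37[20] → 0x38007  P=1,RW=1,US=1,PS=0
  L2 @0x38[27] → 0x3C007  P=1,RW=1,US=1,PS=0
  → PA=0x3C23D  (3 entries read)
#1 VA=0x743E1C752 (r,kernel):
  L0 @0x36[29] → 0x3F007  P=1,RW=1,US=1,PS=0
  L1 @0x3F[31] → 0x43007  P=1,RW=1,US=1,PS=0
  L2 @0x43[28] → 0x45007  P=1,RW=1,US=1,PS=0
  → PA=0x45752  (3 entries read)

TLB: [["0x1C281B", "0x3C"], ["0x743E1C", "0x45"]]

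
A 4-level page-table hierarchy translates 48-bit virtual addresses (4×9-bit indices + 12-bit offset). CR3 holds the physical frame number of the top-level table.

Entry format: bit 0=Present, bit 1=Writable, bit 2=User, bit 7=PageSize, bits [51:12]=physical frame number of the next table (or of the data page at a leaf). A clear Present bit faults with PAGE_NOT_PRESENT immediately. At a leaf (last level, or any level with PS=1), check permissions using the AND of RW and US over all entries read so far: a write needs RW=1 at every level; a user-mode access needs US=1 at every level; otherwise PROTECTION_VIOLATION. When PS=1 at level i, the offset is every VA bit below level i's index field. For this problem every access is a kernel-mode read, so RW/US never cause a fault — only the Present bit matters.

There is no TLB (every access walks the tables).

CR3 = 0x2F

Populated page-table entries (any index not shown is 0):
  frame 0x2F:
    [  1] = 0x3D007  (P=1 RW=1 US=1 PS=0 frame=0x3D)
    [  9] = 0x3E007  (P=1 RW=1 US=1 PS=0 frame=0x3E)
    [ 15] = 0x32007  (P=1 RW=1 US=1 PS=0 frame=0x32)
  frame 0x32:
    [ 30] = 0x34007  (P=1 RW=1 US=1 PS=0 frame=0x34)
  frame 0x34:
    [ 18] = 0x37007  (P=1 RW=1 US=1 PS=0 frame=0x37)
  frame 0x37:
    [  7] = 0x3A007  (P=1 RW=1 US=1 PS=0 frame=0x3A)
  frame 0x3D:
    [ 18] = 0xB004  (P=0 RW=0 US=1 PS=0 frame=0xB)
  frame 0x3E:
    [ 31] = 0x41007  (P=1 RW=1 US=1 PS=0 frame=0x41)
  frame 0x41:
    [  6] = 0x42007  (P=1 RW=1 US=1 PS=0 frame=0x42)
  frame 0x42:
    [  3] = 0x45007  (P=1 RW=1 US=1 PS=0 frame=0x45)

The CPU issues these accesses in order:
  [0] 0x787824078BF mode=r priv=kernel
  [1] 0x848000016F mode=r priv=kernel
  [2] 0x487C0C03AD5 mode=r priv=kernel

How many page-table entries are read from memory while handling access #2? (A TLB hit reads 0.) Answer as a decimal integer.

Trace:
#0 VA=0x787824078BF (r,kernel):
  L0 @0x2F[15] → 0x32007  P=1,RW=1,US=1,PS=0
  L1 @0x32[30] → 0x34007  P=1,RW=1,US=1,PS=0
  L2 @0x34[18] → 0x37007  P=1,RW=1,US=1,PS=0
  L3 @0x37[7] → 0x3A007  P=1,RW=1,US=1,PS=0
  ⇒ phys 0x3A8BF  [4 reads]
#1 VA=0x848000016F (r,kernel):
  L0 @0x2F[1] → 0x3D007  P=1,RW=1,US=1,PS=0
  L1 @0x3D[18] → 0xB004  P=0,RW=0,US=1,PS=0
  ✗ PAGE_NOT_PRESENT  [2 reads]
#2 VA=0x487C0C03AD5 (r,kernel):
  L0 @0x2F[9] → 0x3E007  P=1,RW=1,US=1,PS=0
  L1 @0x3E[31] → 0x41007  P=1,RW=1,US=1,PS=0
  L2 @0x41[6] → 0x42007  P=1,RW=1,US=1,PS=0
  L3 @0x42[3] → 0x45007  P=1,RW=1,US=1,PS=0
  ⇒ phys 0x45AD5  [4 reads]

Entries read for #2: 4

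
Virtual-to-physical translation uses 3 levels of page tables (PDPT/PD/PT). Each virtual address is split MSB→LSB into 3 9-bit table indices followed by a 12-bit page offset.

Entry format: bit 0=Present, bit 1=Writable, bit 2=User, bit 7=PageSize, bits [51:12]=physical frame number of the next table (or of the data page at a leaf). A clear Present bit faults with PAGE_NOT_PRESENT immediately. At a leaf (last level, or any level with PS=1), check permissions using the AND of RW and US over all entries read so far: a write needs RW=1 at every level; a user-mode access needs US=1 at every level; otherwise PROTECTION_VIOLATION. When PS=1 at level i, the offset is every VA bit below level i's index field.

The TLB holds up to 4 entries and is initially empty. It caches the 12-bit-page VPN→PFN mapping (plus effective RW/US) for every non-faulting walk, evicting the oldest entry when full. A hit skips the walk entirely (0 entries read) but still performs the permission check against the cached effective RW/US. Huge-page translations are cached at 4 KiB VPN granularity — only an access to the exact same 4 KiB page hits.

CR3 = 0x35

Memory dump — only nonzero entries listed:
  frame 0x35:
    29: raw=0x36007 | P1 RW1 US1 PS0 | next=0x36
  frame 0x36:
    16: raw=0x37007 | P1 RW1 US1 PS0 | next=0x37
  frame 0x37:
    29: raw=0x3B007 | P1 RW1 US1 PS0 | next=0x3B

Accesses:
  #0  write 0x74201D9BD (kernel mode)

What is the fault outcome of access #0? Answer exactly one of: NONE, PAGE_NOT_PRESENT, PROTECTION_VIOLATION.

Trace:
#0 VA=0x74201D9BD (w,kernel):
  L0 @0x35[29] → 0x36007  P=1,RW=1,US=1,PS=0
  L1 @0x36[16] → 0x37007  P=1,RW=1,US=1,PS=0
  L2 @0x37[29] → 0x3B007  P=1,RW=1,US=1,PS=0
  → PA=0x3B9BD  (3 entries read)

Access #0 fault: NONE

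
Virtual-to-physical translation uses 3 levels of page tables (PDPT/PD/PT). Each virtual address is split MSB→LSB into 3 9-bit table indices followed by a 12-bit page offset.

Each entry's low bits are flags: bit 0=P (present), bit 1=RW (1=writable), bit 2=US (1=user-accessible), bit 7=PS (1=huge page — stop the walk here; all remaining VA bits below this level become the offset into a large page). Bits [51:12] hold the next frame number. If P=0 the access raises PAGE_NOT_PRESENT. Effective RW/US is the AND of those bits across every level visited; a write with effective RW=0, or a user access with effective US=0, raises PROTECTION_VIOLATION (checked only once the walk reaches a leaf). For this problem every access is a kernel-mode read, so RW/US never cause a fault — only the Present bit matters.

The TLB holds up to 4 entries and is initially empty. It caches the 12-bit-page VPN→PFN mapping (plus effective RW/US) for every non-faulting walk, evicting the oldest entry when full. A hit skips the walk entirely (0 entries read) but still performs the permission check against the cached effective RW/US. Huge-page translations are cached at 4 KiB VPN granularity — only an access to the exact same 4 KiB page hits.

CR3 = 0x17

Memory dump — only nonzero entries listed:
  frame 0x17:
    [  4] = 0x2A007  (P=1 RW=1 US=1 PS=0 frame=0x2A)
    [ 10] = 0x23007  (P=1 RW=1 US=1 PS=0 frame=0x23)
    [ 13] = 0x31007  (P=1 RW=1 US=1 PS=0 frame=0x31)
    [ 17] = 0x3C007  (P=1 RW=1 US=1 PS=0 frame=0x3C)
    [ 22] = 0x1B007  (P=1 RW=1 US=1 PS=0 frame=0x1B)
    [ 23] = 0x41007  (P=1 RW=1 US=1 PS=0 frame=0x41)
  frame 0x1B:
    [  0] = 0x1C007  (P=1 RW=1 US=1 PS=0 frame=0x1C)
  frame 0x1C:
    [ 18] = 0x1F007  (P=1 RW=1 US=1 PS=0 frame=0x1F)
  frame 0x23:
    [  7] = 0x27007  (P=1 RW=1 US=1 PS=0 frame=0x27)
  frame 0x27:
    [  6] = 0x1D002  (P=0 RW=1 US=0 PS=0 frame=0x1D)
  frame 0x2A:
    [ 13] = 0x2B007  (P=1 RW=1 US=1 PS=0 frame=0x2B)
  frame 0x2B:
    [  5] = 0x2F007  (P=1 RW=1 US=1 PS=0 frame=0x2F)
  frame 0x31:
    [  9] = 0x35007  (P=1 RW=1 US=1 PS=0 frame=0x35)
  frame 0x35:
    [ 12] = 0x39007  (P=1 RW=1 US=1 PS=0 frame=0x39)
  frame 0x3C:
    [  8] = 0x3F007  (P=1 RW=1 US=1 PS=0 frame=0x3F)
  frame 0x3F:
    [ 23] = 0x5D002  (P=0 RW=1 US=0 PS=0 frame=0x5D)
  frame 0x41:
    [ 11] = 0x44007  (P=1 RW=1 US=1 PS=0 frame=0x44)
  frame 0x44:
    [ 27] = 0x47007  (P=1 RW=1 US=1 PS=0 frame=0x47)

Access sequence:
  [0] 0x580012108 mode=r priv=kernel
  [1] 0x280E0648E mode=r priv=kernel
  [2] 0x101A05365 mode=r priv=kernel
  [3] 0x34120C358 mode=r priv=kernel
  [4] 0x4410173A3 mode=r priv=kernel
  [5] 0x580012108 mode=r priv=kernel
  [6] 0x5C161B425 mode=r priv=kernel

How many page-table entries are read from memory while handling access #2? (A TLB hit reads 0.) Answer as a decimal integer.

Trace:
#0 VA=0x580012108 (r,kernel):
  L0 @0x17[22] → 0x1B007  P=1,RW=1,US=1,PS=0
  L1 @0x1B[0] → 0x1C007  P=1,RW=1,US=1,PS=0
  L2 @0x1C[18] → 0x1F007  P=1,RW=1,US=1,PS=0
  ⇒ phys 0x1F108  [3 reads]
#1 VA=0x280E0648E (r,kernel):
  L0 @0x17[10] → 0x23007  P=1,RW=1,US=1,PS=0
  L1 @0x23[7] → 0x27007  P=1,RW=1,US=1,PS=0
  L2 @0x27[6] → 0x1D002  P=0,RW=1,US=0,PS=0
  → PAGE_NOT_PRESENT  (3 entries read)
#2 VA=0x101A05365 (r,kernel):
  L0 @0x17[4] → 0x2A007  P=1,RW=1,US=1,PS=0
  L1 @0x2A[13] → 0x2B007  P=1,RW=1,US=1,PS=0
  L2 @0x2B[5] → 0x2F007  P=1,RW=1,US=1,PS=0
  ⇒ phys 0x2F365  [3 reads]
#3 VA=0x34120C358 (r,kernel):
  L0 @0x17[13] → 0x31007  P=1,RW=1,US=1,PS=0
  L1 @0x31[9] → 0x35007  P=1,RW=1,US=1,PS=0
  L2 @0x35[12] → 0x39007  P=1,RW=1,US=1,PS=0
  ⇒ phys 0x39358  [3 reads]
#4 VA=0x4410173A3 (r,kernel):
  L0 @0x17[17] → 0x3C007  P=1,RW=1,US=1,PS=0
  L1 @0x3C[8] → 0x3F007  P=1,RW=1,US=1,PS=0
  L2 @0x3F[23] → 0x5D002  P=0,RW=1,US=0,PS=0
  → PAGE_NOT_PRESENT  (3 entries read)
#5 VA=0x580012108 (r,kernel):
  TLB hit vpn=0x580012 → PA=0x1F108
#6 VA=0x5C161B425 (r,kernel):
  L0 @0x17[23] → 0x41007  P=1,RW=1,US=1,PS=0
  L1 @0x41[11] → 0x44007  P=1,RW=1,US=1,PS=0
  L2 @0x44[27] → 0x47007  P=1,RW=1,US=1,PS=0
  ⇒ phys 0x47425  [3 reads]

Entries read for #2: 3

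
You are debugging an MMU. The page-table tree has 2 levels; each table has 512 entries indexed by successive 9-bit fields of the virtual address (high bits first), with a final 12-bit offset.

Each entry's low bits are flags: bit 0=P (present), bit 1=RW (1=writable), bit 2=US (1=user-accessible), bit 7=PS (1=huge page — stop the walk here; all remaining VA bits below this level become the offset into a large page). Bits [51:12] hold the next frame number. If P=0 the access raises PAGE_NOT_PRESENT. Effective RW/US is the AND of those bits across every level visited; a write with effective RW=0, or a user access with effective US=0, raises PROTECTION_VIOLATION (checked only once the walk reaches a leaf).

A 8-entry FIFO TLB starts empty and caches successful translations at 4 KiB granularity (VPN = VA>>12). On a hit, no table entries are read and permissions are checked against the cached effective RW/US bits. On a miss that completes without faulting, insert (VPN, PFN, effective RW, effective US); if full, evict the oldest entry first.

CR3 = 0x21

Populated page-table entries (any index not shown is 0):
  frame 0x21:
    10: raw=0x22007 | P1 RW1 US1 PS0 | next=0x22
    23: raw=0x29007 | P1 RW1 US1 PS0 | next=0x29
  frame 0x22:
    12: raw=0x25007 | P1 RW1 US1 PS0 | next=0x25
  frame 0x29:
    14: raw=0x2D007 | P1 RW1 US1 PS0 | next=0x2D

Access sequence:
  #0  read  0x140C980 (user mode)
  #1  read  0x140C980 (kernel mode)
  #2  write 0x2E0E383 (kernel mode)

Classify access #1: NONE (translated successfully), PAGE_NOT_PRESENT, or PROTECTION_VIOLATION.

Walk each access:
#0 VA=0x140C980 (r,user):
  [0] read 0x21 idx=10: raw=0x22007 flags P=1 W=1 U=1 S=0
  [1] read 0x22 idx=12: raw=0x25007 flags P=1 W=1 U=1 S=0
  → PA=0x25980  (2 entries read)
#1 VA=0x140C980 (r,kernel):
  TLB hit vpn=0x140C → PA=0x25980
#2 VA=0x2E0E383 (w,kernel):
  [0] read 0x21 idx=23: raw=0x29007 flags P=1 W=1 U=1 S=0
  [1] read 0x29 idx=14: raw=0x2D007 flags P=1 W=1 U=1 S=0
  → PA=0x2D383  (2 entries read)

Access #1 fault: NONE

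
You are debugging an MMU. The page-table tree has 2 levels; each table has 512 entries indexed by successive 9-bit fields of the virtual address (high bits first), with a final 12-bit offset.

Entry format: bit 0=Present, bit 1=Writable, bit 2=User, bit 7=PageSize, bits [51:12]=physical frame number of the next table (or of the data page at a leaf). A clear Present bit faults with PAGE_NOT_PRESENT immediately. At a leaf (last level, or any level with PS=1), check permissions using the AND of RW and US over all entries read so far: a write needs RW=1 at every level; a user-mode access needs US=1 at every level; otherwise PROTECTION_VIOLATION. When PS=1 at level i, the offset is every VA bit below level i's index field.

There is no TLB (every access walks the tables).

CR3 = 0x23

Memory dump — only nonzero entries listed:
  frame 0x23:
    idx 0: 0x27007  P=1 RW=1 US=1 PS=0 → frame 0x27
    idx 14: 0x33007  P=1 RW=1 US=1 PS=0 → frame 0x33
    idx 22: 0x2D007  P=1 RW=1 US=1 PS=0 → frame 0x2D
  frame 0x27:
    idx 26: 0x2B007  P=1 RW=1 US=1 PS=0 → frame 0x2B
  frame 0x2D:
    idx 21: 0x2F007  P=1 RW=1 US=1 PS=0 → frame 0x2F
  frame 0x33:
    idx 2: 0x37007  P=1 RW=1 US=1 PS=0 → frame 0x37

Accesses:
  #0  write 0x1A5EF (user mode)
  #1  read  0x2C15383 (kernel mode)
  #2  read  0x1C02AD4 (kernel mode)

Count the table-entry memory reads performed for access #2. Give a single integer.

Walk each access:
#0 VA=0x1A5EF (w,user):
  L0: frame=0x23 idx=0 entry=0x27007 [P=1 RW=1 US=1 PS=0]
  L1: frame=0x27 idx=26 entry=0x2B007 [P=1 RW=1 US=1 PS=0]
  → PA=0x2B5EF  (2 entries read)
#1 VA=0x2C15383 (r,kernel):
  L0: frame=0x23 idx=22 entry=0x2D007 [P=1 RW=1 US=1 PS=0]
  L1: frame=0x2D idx=21 entry=0x2F007 [P=1 RW=1 US=1 PS=0]
  → PA=0x2F383  (2 entries read)
#2 VA=0x1C02AD4 (r,kernel):
  L0: frame=0x23 idx=14 entry=0x33007 [P=1 RW=1 US=1 PS=0]
  L1: frame=0x33 idx=2 entry=0x37007 [P=1 RW=1 US=1 PS=0]
  → PA=0x37AD4  (2 entries read)

Entries read for #2: 2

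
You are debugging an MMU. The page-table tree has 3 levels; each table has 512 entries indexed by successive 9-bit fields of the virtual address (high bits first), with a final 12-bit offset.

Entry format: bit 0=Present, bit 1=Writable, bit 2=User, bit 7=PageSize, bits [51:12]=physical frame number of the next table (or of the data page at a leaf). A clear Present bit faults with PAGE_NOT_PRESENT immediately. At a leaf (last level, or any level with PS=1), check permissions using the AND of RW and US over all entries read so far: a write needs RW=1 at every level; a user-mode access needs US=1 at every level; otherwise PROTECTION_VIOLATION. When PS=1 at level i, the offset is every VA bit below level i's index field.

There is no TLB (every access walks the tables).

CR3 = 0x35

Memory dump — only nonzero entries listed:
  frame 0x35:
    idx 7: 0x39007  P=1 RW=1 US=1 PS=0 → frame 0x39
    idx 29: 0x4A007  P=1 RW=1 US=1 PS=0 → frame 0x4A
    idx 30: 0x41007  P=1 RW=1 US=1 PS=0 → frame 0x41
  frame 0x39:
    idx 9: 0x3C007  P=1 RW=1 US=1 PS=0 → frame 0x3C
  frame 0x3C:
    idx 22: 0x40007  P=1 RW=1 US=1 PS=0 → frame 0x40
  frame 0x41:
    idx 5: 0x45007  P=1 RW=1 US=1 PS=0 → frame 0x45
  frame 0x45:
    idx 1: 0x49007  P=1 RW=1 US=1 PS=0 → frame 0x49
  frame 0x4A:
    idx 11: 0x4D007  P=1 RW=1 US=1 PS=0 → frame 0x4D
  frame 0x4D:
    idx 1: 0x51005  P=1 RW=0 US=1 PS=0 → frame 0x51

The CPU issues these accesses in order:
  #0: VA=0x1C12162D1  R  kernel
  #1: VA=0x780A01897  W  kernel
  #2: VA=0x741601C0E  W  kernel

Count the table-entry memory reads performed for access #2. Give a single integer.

Walk each access:
#0 VA=0x1C12162D1 (r,kernel):
  [0] read 0x35 idx=7: raw=0x39007 flags P=1 W=1 U=1 S=0
  [1] read 0x39 idx=9: raw=0x3C007 flags P=1 W=1 U=1 S=0
  [2] read 0x3C idx=22: raw=0x40007 flags P=1 W=1 U=1 S=0
  → PA=0x402D1  (3 entries read)
#1 VA=0x780A01897 (w,kernel):
  [0] read 0x35 idx=30: raw=0x41007 flags P=1 W=1 U=1 S=0
  [1] read 0x41 idx=5: raw=0x45007 flags P=1 W=1 U=1 S=0
  [2] read 0x45 idx=1: raw=0x49007 flags P=1 W=1 U=1 S=0
  → PA=0x49897  (3 entries read)
#2 VA=0x741601C0E (w,kernel):
  [0] read 0x35 idx=29: raw=0x4A007 flags P=1 W=1 U=1 S=0
  [1] read 0x4A idx=11: raw=0x4D007 flags P=1 W=1 U=1 S=0
  [2] read 0x4D idx=1: raw=0x51005 flags P=1 W=0 U=1 S=0
  ✗ PROTECTION_VIOLATION  [3 reads]

Entries read for #2: 3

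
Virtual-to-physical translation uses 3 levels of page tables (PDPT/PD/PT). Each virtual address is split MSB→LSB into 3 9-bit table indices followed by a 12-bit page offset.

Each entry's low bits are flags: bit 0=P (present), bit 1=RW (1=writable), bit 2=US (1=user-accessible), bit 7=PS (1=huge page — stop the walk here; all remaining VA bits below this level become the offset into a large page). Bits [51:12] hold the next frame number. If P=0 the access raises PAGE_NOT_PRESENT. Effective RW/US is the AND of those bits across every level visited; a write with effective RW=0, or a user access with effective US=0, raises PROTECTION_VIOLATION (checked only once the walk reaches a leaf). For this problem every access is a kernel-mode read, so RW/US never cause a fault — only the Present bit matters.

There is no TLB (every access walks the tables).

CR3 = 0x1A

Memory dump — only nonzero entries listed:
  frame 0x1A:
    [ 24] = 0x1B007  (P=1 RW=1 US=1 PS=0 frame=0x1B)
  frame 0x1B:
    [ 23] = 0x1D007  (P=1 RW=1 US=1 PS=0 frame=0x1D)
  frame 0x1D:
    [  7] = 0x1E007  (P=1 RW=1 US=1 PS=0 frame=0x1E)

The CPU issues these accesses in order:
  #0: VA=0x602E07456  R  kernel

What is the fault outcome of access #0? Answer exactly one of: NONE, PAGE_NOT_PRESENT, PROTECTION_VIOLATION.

Trace:
#0 VA=0x602E07456 (r,kernel):
  L0 @0x1A[24] → 0x1B007  P=1,RW=1,US=1,PS=0
  L1 @0x1B[23] → 0x1D007  P=1,RW=1,US=1,PS=0
  L2 @0x1D[7] → 0x1E007  P=1,RW=1,US=1,PS=0
  → PA=0x1E456  (3 entries read)

Access #0 fault: NONE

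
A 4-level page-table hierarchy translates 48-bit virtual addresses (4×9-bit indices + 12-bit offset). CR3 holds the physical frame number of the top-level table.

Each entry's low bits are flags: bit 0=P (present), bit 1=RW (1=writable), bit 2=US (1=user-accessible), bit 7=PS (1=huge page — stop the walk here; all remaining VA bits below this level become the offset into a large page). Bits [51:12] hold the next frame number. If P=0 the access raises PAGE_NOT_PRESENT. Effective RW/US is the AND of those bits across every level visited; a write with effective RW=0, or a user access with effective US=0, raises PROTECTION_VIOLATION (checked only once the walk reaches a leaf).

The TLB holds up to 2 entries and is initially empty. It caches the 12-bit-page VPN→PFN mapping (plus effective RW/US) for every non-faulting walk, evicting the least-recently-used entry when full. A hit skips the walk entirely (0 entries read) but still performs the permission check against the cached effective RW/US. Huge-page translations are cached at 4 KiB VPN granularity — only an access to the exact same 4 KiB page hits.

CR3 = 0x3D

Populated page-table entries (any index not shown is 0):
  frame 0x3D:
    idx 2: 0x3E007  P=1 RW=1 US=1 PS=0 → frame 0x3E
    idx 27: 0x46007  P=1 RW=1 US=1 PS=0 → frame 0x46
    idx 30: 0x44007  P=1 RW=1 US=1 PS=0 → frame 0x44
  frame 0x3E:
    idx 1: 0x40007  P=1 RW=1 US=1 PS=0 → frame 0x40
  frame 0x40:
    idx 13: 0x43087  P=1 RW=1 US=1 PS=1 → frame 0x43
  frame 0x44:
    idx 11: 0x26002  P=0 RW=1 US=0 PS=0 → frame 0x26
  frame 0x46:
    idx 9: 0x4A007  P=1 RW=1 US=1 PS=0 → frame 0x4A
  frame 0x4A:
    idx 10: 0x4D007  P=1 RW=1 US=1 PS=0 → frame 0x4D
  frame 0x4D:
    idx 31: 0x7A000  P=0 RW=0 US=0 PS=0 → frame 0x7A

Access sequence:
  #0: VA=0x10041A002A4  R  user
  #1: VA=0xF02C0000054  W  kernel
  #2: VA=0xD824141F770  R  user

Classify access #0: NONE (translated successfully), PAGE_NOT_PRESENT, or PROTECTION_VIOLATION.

Walk each access:
#0 VA=0x10041A002A4 (r,user):
  lvl0: tbl 0x3D, slot 2 ⇒ 0x3E007 (P1/RW1/US1/PS0)
  lvl1: tbl 0x3E, slot 1 ⇒ 0x40007 (P1/RW1/US1/PS0)
  lvl2: tbl 0x40, slot 13 ⇒ 0x43087 (P1/RW1/US1/PS1)
  ⇒ phys 0x432A4 (huge @L2)  [3 reads]
#1 VA=0xF02C0000054 (w,kernel):
  lvl0: tbl 0x3D, slot 30 ⇒ 0x44007 (P1/RW1/US1/PS0)
  lvl1: tbl 0x44, slot 11 ⇒ 0x26002 (P0/RW1/US0/PS0)
  ⇒ fault: PAGE_NOT_PRESENT  — 2 lookups
#2 VA=0xD824141F770 (r,user):
  lvl0: tbl 0x3D, slot 27 ⇒ 0x46007 (P1/RW1/US1/PS0)
  lvl1: tbl 0x46, slot 9 ⇒ 0x4A007 (P1/RW1/US1/PS0)
  lvl2: tbl 0x4A, slot 10 ⇒ 0x4D007 (P1/RW1/US1/PS0)
  lvl3: tbl 0x4D, slot 31 ⇒ 0x7A000 (P0/RW0/US0/PS0)
  ⇒ fault: PAGE_NOT_PRESENT  — 4 lookups

Access #0 fault: NONE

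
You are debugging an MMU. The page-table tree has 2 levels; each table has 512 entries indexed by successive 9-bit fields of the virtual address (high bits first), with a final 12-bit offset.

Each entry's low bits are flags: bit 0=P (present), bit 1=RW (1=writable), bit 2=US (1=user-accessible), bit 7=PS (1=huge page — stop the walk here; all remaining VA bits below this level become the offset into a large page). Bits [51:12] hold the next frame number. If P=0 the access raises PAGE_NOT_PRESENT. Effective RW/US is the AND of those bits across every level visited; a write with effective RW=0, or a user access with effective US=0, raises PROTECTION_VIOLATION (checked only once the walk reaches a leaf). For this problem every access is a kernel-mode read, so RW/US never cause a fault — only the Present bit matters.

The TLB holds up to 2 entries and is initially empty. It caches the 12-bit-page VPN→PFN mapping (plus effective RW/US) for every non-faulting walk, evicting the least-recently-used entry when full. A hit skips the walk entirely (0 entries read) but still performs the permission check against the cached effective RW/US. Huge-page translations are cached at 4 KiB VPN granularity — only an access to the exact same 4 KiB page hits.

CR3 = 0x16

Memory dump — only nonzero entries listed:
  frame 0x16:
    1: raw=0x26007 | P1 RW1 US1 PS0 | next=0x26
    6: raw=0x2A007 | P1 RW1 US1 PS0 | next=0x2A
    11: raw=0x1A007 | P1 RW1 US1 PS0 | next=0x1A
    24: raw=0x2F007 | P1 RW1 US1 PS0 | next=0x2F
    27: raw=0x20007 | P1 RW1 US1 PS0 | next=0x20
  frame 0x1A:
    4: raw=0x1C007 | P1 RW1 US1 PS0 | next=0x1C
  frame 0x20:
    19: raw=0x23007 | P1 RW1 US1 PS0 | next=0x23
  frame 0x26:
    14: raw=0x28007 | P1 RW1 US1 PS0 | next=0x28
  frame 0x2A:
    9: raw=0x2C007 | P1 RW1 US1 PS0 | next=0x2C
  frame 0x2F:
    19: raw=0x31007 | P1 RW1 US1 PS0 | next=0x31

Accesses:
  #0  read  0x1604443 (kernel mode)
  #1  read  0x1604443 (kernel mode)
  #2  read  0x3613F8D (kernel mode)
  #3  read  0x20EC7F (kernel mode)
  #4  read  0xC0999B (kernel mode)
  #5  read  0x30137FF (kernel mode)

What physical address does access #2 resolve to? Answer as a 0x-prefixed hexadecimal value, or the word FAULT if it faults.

Walk each access:
#0 VA=0x1604443 (r,kernel):
  [0] read 0x16 idx=11: raw=0x1A007 flags P=1 W=1 U=1 S=0
  [1] read 0x1A idx=4: raw=0x1C007 flags P=1 W=1 U=1 S=0
  ✓ 0x1C443  — 2 lookups
#1 VA=0x1604443 (r,kernel):
  TLB hit vpn=0x1604 → PA=0x1C443
#2 VA=0x3613F8D (r,kernel):
  [0] read 0x16 idx=27: raw=0x20007 flags P=1 W=1 U=1 S=0
  [1] read 0x20 idx=19: raw=0x23007 flags P=1 W=1 U=1 S=0
  ✓ 0x23F8D  — 2 lookups
#3 VA=0x20EC7F (r,kernel):
  [0] read 0x16 idx=1: raw=0x26007 flags P=1 W=1 U=1 S=0
  [1] read 0x26 idx=14: raw=0x28007 flags P=1 W=1 U=1 S=0
  ✓ 0x28C7F  — 2 lookups
#4 VA=0xC0999B (r,kernel):
  [0] read 0x16 idx=6: raw=0x2A007 flags P=1 W=1 U=1 S=0
  [1] read 0x2A idx=9: raw=0x2C007 flags P=1 W=1 U=1 S=0
  ✓ 0x2C99B  — 2 lookups
#5 VA=0x30137FF (r,kernel):
  [0] read 0x16 idx=24: raw=0x2F007 flags P=1 W=1 U=1 S=0
  [1] read 0x2F idx=19: raw=0x31007 flags P=1 W=1 U=1 S=0
  ✓ 0x317FF  — 2 lookups

Access #2 PA: 0x23F8D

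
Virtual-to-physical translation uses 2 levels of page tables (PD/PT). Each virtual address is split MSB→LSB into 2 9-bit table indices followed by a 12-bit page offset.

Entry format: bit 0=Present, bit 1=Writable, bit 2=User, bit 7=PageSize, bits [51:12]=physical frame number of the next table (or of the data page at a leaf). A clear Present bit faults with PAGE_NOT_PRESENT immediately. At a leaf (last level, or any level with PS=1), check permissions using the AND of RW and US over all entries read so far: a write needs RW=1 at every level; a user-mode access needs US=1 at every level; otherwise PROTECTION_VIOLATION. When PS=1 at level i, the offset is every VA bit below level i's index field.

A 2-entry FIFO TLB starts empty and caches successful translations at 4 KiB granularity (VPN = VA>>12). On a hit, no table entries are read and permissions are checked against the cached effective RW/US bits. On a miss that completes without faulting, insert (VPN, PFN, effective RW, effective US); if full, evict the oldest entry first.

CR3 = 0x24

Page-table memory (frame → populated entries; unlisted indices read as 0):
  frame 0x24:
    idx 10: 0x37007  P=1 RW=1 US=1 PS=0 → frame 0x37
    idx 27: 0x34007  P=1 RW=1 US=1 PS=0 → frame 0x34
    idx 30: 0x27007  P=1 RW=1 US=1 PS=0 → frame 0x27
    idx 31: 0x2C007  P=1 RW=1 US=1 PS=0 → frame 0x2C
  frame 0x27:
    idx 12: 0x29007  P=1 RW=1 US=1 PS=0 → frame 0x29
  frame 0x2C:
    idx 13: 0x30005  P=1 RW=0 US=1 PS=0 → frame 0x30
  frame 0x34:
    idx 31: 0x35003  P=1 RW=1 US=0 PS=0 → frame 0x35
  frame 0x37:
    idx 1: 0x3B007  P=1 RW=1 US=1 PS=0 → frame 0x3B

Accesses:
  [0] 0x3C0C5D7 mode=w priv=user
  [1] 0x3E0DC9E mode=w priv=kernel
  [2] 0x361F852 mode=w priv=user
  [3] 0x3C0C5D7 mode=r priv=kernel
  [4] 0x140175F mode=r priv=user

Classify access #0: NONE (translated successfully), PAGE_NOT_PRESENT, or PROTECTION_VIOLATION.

Per-access translation:
#0 VA=0x3C0C5D7 (w,user):
  L0: frame=0x24 idx=30 entry=0x27007 [P=1 RW=1 US=1 PS=0]
  L1: frame=0x27 idx=12 entry=0x29007 [P=1 RW=1 US=1 PS=0]
  ✓ 0x295D7  — 2 lookups
#1 VA=0x3E0DC9E (w,kernel):
  L0: frame=0x24 idx=31 entry=0x2C007 [P=1 RW=1 US=1 PS=0]
  L1: frame=0x2C idx=13 entry=0x30005 [P=1 RW=0 US=1 PS=0]
  ⇒ fault: PROTECTION_VIOLATION  — 2 lookups
#2 VA=0x361F852 (w,user):
  L0: frame=0x24 idx=27 entry=0x34007 [P=1 RW=1 US=1 PS=0]
  L1: frame=0x34 idx=31 entry=0x35003 [P=1 RW=1 US=0 PS=0]
  ⇒ fault: PROTECTION_VIOLATION  — 2 lookups
#3 VA=0x3C0C5D7 (r,kernel):
  TLB hit vpn=0x3C0C → PA=0x295D7
#4 VA=0x140175F (r,user):
  L0: frame=0x24 idx=10 entry=0x37007 [P=1 RW=1 US=1 PS=0]
  L1: frame=0x37 idx=1 entry=0x3B007 [P=1 RW=1 US=1 PS=0]
  ✓ 0x3B75F  — 2 lookups

Access #0 fault: NONE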